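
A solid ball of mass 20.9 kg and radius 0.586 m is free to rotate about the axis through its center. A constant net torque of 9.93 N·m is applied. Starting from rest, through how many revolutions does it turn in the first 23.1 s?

I = (2/5)MR² = (2/5)(20.9)(0.586)² = 2.871 kg·m².
α = τ/I = 9.93/2.871 = 3.459 rad/s².
θ = ½αt² = ½(3.459)(23.1)² = 922.9 rad.
Revolutions = θ/(2π) = 146.9.

≈ 147 revolutions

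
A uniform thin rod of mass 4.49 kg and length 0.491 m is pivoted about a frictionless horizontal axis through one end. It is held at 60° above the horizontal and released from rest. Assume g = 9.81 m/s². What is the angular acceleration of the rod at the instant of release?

α ≈ 15.0 rad/s²

About the pivot, I = (1/3)ML² = (1/3)(4.49)(0.491)² = 0.3608 kg·m².
The weight acts at the center, a distance L/2 = 0.2455 m from the pivot; τ = Mg(L/2) cos 60° = 5.407 N·m.
α = τ/I = 5.407/0.3608 = 14.98 rad/s².
(Equivalently α = (3g/(2L)) cos 60° = 14.98 rad/s².)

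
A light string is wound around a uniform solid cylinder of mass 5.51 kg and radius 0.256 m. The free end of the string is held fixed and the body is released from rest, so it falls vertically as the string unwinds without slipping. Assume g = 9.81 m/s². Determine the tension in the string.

Translation: Mg − T = Ma. Rotation about the center: TR = Iα with I = ½MR².
With a = αR: T = (I/R²)a = (1/2)M a, so Mg = (1 + 0.5000)Ma.
a = g/(1 + 0.5000) = 9.81/1.500 = 6.540 m/s².
T = 0.5000·M·a = (0.5000)(5.51)(6.540) = 18.02 N.

T ≈ 18.0 N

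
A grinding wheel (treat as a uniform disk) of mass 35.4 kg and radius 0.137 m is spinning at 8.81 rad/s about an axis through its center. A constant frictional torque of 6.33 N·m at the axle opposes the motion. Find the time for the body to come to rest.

I = ½MR² = (1/2)(35.4)(0.137)² = 0.3322 kg·m².
The net torque has magnitude 6.33 N·m, opposing ω.
|α| = τ/I = 6.330/0.3322 = 19.05 rad/s² (deceleration).
0 = ω₀ − |α|t ⇒ t = ω₀/|α| = 8.81/19.05 = 0.4624 s.

t ≈ 0.462 s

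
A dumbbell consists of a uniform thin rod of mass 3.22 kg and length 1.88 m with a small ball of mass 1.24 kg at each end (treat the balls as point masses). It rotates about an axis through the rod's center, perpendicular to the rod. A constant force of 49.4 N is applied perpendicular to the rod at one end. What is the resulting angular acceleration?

I_rod = (1/12)ML² = (1/12)(3.22)(1.88)² = 0.9484 kg·m².
I_balls = 2·m·(L/2)² = 2(1.24)(0.9400)² = 2.191 kg·m².
Total I = 3.140 kg·m².
τ = F·(L/2) = (49.4)(0.940) = 46.44 N·m.
α = τ/I = 46.44/3.140 = 14.79 rad/s².

α ≈ 14.8 rad/s²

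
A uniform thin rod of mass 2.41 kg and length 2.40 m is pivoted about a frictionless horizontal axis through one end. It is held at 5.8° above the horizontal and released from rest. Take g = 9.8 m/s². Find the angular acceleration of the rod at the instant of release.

About the pivot, I = (1/3)ML² = (1/3)(2.41)(2.40)² = 4.627 kg·m².
The weight acts at the center, a distance L/2 = 1.200 m from the pivot; τ = Mg(L/2) cos 5.8° = 28.20 N·m.
α = τ/I = 28.20/4.627 = 6.094 rad/s².
(Equivalently α = (3g/(2L)) cos 5.8° = 6.094 rad/s².)

α ≈ 6.09 rad/s²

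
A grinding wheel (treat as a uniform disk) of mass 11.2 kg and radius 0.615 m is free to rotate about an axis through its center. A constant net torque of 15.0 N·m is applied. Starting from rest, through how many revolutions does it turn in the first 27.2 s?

I = ½MR² = (1/2)(11.2)(0.615)² = 2.118 kg·m².
α = τ/I = 15.0/2.118 = 7.082 rad/s².
θ = ½αt² = ½(7.082)(27.2)² = 2620 rad.
Revolutions = θ/(2π) = 416.9.

≈ 417 revolutions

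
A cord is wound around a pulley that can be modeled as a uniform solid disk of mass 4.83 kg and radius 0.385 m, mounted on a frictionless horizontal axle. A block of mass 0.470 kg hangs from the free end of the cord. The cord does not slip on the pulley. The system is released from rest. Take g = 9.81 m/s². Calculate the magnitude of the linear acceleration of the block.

a ≈ 1.60 m/s²

I = ½MR² = (1/2)(4.83)(0.385)² = 0.3580 kg·m².
Block: mg − T = ma. Pulley: TR = Iα. No-slip: a = αR, so T = (I/R²)a = 2.415·a.
Then mg = (m + 2.415)a, so a = (0.470)(9.81)/(0.470 + 2.415) = 1.598 m/s².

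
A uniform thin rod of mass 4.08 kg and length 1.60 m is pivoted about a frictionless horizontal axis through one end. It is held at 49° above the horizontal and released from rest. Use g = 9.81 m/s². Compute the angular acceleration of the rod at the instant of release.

α ≈ 6.03 rad/s²

About the pivot, I = (1/3)ML² = (1/3)(4.08)(1.60)² = 3.482 kg·m².
The weight acts at the center, a distance L/2 = 0.8000 m from the pivot; τ = Mg(L/2) cos 49° = 21.01 N·m.
α = τ/I = 21.01/3.482 = 6.034 rad/s².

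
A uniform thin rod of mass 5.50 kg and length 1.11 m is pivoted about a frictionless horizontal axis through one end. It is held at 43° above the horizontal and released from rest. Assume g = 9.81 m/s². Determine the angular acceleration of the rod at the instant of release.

About the pivot, I = (1/3)ML² = (1/3)(5.50)(1.11)² = 2.259 kg·m².
The weight acts at the center, a distance L/2 = 0.5550 m from the pivot; τ = Mg(L/2) cos 43° = 21.90 N·m.
α = τ/I = 21.90/2.259 = 9.695 rad/s².

α ≈ 9.70 rad/s²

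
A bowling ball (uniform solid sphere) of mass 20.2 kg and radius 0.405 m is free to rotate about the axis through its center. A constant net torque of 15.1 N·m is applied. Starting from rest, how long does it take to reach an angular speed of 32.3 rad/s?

t ≈ 2.83 s

I = (2/5)MR² = (2/5)(20.2)(0.405)² = 1.325 kg·m².
α = τ/I = 15.1/1.325 = 11.39 rad/s².
ω = αt ⇒ t = ω/α = 32.3/11.39 = 2.835 s.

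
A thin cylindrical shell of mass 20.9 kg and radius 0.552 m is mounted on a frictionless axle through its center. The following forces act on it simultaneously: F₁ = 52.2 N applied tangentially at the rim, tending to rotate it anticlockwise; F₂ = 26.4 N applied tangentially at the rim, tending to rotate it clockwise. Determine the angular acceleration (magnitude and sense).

α ≈ 2.24 rad/s², anticlockwise

I = MR² = (20.9)(0.552)² = 6.368 kg·m².
Taking anticlockwise as positive: τ₁ = +(52.2)(0.552) = +28.81 N·m; τ₂ = −(26.4)(0.552) = −14.57 N·m.
Net torque τ = 14.24 N·m.
α = τ/I = 14.24/6.368 = 2.236 rad/s².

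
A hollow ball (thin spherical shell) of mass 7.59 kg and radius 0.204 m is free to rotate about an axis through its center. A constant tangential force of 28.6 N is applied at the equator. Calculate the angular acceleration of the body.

α ≈ 27.7 rad/s²

I = (2/3)MR² = (2/3)(7.59)(0.204)² = 0.2106 kg·m².
τ = F R = (28.6)(0.204) = 5.834 N·m.
From τ = Iα: α = 5.834/0.2106 = 27.71 rad/s².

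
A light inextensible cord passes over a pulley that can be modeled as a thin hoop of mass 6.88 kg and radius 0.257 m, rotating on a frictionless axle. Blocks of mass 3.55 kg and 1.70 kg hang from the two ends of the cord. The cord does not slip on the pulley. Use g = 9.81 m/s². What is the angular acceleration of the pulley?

I = MR² = (6.88)(0.257)² = 0.4544 kg·m².
Heavier block: m₁g − T₁ = m₁a. Lighter block: T₂ − m₂g = m₂a.
Pulley: (T₁ − T₂)R = Iα = I(a/R), so T₁ − T₂ = (I/R²)a = 1·M_p a = 6.880·a.
Adding the three: (m₁ − m₂)g = (m₁ + m₂ + 6.880)a, so a = (3.55 − 1.70)(9.81)/(3.55 + 1.70 + 6.880) = 1.496 m/s².
α = a/R = 1.496/0.257 = 5.822 rad/s².

α ≈ 5.82 rad/s²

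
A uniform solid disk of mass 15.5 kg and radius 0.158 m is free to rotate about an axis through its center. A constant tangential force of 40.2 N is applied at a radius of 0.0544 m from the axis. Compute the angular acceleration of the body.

I = ½MR² = (1/2)(15.5)(0.158)² = 0.1935 kg·m².
τ = F·r = (40.2)(0.0544) = 2.187 N·m.
From τ = Iα: α = 2.187/0.1935 = 11.30 rad/s².

α ≈ 11.3 rad/s²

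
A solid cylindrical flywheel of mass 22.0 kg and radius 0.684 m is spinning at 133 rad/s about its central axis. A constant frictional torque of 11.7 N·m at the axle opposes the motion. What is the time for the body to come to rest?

I = ½MR² = (1/2)(22.0)(0.684)² = 5.146 kg·m².
The net torque has magnitude 11.7 N·m, opposing ω.
|α| = τ/I = 11.70/5.146 = 2.273 rad/s² (deceleration).
0 = ω₀ − |α|t ⇒ t = ω₀/|α| = 133/2.273 = 58.50 s.

t ≈ 58.5 s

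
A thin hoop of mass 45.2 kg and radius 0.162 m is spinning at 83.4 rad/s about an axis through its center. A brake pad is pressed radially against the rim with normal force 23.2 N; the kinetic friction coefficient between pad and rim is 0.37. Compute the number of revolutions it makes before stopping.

≈ 472 revolutions

I = MR² = (45.2)(0.162)² = 1.186 kg·m².
Friction force f = μN = (0.37)(23.2) = 8.584 N at the rim; torque magnitude τ = fR = 1.391 N·m, opposing ω.
|α| = τ/I = 1.391/1.186 = 1.172 rad/s² (deceleration).
ω² = ω₀² − 2|α|θ with ω = 0 ⇒ θ = ω₀²/(2|α|) = 2967 rad = 472.2 rev.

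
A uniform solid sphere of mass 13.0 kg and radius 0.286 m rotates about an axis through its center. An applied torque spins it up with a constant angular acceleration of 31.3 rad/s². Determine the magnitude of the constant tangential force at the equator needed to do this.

I = (2/5)MR² = (2/5)(13.0)(0.286)² = 0.4253 kg·m².
The required torque is τ = Iα = (0.4253)(31.30) = 13.31 N·m.
A tangential force at the equator gives τ = FR, so F = τ/R = 13.31/0.286 = 46.55 N.

F ≈ 46.5 N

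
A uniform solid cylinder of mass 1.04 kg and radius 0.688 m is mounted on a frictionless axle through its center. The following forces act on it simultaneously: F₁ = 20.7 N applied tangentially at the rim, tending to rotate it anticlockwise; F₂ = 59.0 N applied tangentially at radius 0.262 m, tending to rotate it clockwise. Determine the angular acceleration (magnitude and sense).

I = ½MR² = (1/2)(1.04)(0.688)² = 0.2461 kg·m².
Taking anticlockwise as positive: τ₁ = +(20.7)(0.688) = +14.24 N·m; τ₂ = −(59.0)(0.262) = −15.46 N·m.
Net torque τ = -1.216 N·m.
α = τ/I = -1.216/0.2461 = -4.942 rad/s².

α ≈ 4.94 rad/s², clockwise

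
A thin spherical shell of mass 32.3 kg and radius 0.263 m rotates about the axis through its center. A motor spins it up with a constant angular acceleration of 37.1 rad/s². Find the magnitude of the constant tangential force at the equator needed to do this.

F ≈ 210 N

I = (2/3)MR² = (2/3)(32.3)(0.263)² = 1.489 kg·m².
The required torque is τ = Iα = (1.489)(37.10) = 55.26 N·m.
A tangential force at the equator gives τ = FR, so F = τ/R = 55.26/0.263 = 210.1 N.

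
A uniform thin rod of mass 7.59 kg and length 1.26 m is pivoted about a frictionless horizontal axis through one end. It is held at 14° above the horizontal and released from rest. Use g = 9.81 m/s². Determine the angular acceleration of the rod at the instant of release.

About the pivot, I = (1/3)ML² = (1/3)(7.59)(1.26)² = 4.017 kg·m².
The weight acts at the center, a distance L/2 = 0.6300 m from the pivot; τ = Mg(L/2) cos 14° = 45.52 N·m.
α = τ/I = 45.52/4.017 = 11.33 rad/s².

α ≈ 11.3 rad/s²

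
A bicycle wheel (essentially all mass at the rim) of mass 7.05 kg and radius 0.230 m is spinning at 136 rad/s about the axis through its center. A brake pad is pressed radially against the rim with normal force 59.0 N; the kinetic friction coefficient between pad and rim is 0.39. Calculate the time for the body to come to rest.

t ≈ 9.58 s

I = MR² = (7.05)(0.230)² = 0.3729 kg·m².
Friction force f = μN = (0.39)(59.0) = 23.01 N at the rim; torque magnitude τ = fR = 5.292 N·m, opposing ω.
|α| = τ/I = 5.292/0.3729 = 14.19 rad/s² (deceleration).
0 = ω₀ − |α|t ⇒ t = ω₀/|α| = 136/14.19 = 9.584 s.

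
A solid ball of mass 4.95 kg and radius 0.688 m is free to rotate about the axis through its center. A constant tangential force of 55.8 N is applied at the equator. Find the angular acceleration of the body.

I = (2/5)MR² = (2/5)(4.95)(0.688)² = 0.9372 kg·m².
τ = F R = (55.8)(0.688) = 38.39 N·m.
Newton's second law for rotation, τ = Iα, gives α = τ/I = 38.39/0.9372 = 40.96 rad/s².

α ≈ 41.0 rad/s²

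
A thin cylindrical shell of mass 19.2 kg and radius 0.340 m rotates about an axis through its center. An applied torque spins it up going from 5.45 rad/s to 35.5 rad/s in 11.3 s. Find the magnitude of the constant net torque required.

τ ≈ 5.90 N·m

I = MR² = (19.2)(0.340)² = 2.220 kg·m².
α = Δω/Δt = (35.5 − 5.45)/11.3 = 2.659 rad/s².
τ = Iα = (2.220)(2.659) = 5.902 N·m.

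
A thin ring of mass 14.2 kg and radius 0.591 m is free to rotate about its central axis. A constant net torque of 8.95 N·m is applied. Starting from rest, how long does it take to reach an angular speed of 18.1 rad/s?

t ≈ 10.0 s

I = MR² = (14.2)(0.591)² = 4.960 kg·m².
α = τ/I = 8.95/4.960 = 1.805 rad/s².
ω = αt ⇒ t = ω/α = 18.1/1.805 = 10.03 s.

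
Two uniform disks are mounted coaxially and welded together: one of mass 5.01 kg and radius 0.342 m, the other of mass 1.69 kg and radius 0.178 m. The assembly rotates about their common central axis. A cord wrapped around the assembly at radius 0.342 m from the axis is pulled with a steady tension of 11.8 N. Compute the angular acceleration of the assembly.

I = ½M₁R₁² + ½M₂R₂² = ½(5.01)(0.342)² + ½(1.69)(0.178)² = 0.3198 kg·m².
τ = F r = (11.8)(0.342) = 4.036 N·m.
α = τ/I = 4.036/0.3198 = 12.62 rad/s².

α ≈ 12.6 rad/s²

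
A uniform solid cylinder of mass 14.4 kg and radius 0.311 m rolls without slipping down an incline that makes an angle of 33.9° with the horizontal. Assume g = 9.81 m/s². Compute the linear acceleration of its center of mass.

Translation along the incline: Mg sinθ − f = Ma.
Rotation about the center: fR = Iα with I = ½MR². No-slip gives a = αR, so f = (I/R²)a = (1/2)M a.
Substituting: Mg sinθ = (1 + 0.5000)Ma, so a = g sinθ/(1 + 0.5000) = (9.81) sin 33.9° / 1.500 = 3.648 m/s².

a ≈ 3.65 m/s²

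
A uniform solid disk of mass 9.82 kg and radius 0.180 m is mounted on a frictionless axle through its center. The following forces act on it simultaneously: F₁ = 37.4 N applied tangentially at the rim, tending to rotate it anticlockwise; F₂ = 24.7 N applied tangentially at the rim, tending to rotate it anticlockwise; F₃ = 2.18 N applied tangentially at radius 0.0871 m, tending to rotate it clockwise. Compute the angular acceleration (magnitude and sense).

α ≈ 69.1 rad/s², anticlockwise

I = ½MR² = (1/2)(9.82)(0.180)² = 0.1591 kg·m².
Taking anticlockwise as positive: τ₁ = +(37.4)(0.180) = +6.732 N·m; τ₂ = +(24.7)(0.180) = +4.446 N·m; τ₃ = −(2.18)(0.0871) = −0.1899 N·m.
Net torque τ = 10.99 N·m.
α = τ/I = 10.99/0.1591 = 69.07 rad/s².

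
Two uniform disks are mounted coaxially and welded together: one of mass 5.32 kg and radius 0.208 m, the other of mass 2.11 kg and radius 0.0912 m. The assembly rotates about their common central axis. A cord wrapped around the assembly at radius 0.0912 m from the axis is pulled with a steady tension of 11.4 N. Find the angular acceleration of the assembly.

α ≈ 8.39 rad/s²

I = ½M₁R₁² + ½M₂R₂² = ½(5.32)(0.208)² + ½(2.11)(0.0912)² = 0.1239 kg·m².
τ = F r = (11.4)(0.0912) = 1.040 N·m.
α = τ/I = 1.040/0.1239 = 8.394 rad/s².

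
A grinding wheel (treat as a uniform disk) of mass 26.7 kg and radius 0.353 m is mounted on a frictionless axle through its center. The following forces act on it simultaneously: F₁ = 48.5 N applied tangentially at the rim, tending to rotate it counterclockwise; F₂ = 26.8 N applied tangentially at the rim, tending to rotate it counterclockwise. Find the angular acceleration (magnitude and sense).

I = ½MR² = (1/2)(26.7)(0.353)² = 1.664 kg·m².
Taking counterclockwise as positive: τ₁ = +(48.5)(0.353) = +17.12 N·m; τ₂ = +(26.8)(0.353) = +9.460 N·m.
Net torque τ = 26.58 N·m.
α = τ/I = 26.58/1.664 = 15.98 rad/s².

α ≈ 16.0 rad/s², counterclockwise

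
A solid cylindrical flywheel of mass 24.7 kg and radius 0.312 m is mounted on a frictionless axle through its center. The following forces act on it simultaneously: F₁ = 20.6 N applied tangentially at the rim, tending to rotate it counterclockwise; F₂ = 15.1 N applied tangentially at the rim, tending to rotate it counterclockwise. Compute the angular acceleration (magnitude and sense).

α ≈ 9.27 rad/s², counterclockwise

I = ½MR² = (1/2)(24.7)(0.312)² = 1.202 kg·m².
Taking counterclockwise as positive: τ₁ = +(20.6)(0.312) = +6.427 N·m; τ₂ = +(15.1)(0.312) = +4.711 N·m.
Net torque τ = 11.14 N·m.
α = τ/I = 11.14/1.202 = 9.265 rad/s².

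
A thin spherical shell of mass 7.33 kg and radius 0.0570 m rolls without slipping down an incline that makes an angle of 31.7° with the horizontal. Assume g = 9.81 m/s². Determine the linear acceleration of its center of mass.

Translation along the incline: Mg sinθ − f = Ma.
Rotation about the center: fR = Iα with I = (2/3)MR². No-slip gives a = αR, so f = (I/R²)a = (2/3)M a.
Substituting: Mg sinθ = (1 + 0.6667)Ma, so a = g sinθ/(1 + 0.6667) = (9.81) sin 31.7° / 1.667 = 3.093 m/s².

a ≈ 3.09 m/s²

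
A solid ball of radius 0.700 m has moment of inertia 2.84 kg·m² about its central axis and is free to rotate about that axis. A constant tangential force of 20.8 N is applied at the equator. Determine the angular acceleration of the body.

α ≈ 5.13 rad/s²

τ = F R = (20.8)(0.700) = 14.56 N·m.
From τ = Iα: α = 14.56/2.840 = 5.127 rad/s².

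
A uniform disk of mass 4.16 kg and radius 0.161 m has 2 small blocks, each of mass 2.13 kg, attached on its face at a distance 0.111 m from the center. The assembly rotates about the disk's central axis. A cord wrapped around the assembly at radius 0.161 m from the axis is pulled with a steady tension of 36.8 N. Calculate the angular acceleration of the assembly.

α ≈ 55.7 rad/s²

I_disk = ½MR² = ½(4.16)(0.161)² = 0.05392 kg·m².
I_blocks = 2·m·r² = 2(2.13)(0.111)² = 0.05249 kg·m².
Total I = 0.1064 kg·m².
τ = F r = (36.8)(0.161) = 5.925 N·m.
α = τ/I = 5.925/0.1064 = 55.68 rad/s².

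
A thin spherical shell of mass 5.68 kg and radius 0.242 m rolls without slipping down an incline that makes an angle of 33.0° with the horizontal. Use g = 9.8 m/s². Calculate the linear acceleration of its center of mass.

a ≈ 3.20 m/s²

Translation along the incline: Mg sinθ − f = Ma.
Rotation about the center: fR = Iα with I = (2/3)MR². No-slip gives a = αR, so f = (I/R²)a = (2/3)M a.
Substituting: Mg sinθ = (1 + 0.6667)Ma, so a = g sinθ/(1 + 0.6667) = (9.8) sin 33.0° / 1.667 = 3.202 m/s².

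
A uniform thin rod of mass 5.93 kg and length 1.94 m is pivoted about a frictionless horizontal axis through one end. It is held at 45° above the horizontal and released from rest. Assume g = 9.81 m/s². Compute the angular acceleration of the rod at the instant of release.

About the pivot, I = (1/3)ML² = (1/3)(5.93)(1.94)² = 7.439 kg·m².
The weight acts at the center, a distance L/2 = 0.9700 m from the pivot; τ = Mg(L/2) cos 45° = 39.90 N·m.
α = τ/I = 39.90/7.439 = 5.363 rad/s².
(Equivalently α = (3g/(2L)) cos 45° = 5.363 rad/s².)

α ≈ 5.36 rad/s²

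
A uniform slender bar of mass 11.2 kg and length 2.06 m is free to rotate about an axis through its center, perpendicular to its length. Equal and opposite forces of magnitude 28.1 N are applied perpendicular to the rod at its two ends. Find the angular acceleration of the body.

I = (1/12)ML² = (1/12)(11.2)(2.06)² = 3.961 kg·m².
The couple gives τ = F·(L/2) + F·(L/2) = F L = (28.1)(2.06) = 57.89 N·m.
Newton's second law for rotation, τ = Iα, gives α = τ/I = 57.89/3.961 = 14.62 rad/s².

α ≈ 14.6 rad/s²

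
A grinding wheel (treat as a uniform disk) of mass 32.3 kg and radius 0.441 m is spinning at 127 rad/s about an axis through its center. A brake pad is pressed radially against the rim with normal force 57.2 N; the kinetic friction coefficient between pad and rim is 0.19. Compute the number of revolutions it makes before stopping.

I = ½MR² = (1/2)(32.3)(0.441)² = 3.141 kg·m².
Friction force f = μN = (0.19)(57.2) = 10.87 N at the rim; torque magnitude τ = fR = 4.793 N·m, opposing ω.
|α| = τ/I = 4.793/3.141 = 1.526 rad/s² (deceleration).
ω² = ω₀² − 2|α|θ with ω = 0 ⇒ θ = ω₀²/(2|α|) = 5285 rad = 841.1 rev.

≈ 841 revolutions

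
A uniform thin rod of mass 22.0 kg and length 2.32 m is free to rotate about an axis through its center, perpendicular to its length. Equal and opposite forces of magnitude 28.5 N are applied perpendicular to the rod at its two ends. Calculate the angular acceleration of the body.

I = (1/12)ML² = (1/12)(22.0)(2.32)² = 9.868 kg·m².
The couple gives τ = F·(L/2) + F·(L/2) = F L = (28.5)(2.32) = 66.12 N·m.
From τ = Iα: α = 66.12/9.868 = 6.701 rad/s².

α ≈ 6.70 rad/s²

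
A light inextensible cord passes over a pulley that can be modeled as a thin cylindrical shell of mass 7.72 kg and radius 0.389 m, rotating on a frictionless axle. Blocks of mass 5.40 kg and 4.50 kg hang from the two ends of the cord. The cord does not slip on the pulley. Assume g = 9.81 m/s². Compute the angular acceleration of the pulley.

α ≈ 1.29 rad/s²

I = MR² = (7.72)(0.389)² = 1.168 kg·m².
Heavier block: m₁g − T₁ = m₁a. Lighter block: T₂ − m₂g = m₂a.
Pulley: (T₁ − T₂)R = Iα = I(a/R), so T₁ − T₂ = (I/R²)a = 1·M_p a = 7.720·a.
Adding the three: (m₁ − m₂)g = (m₁ + m₂ + 7.720)a, so a = (5.40 − 4.50)(9.81)/(5.40 + 4.50 + 7.720) = 0.5011 m/s².
α = a/R = 0.5011/0.389 = 1.288 rad/s².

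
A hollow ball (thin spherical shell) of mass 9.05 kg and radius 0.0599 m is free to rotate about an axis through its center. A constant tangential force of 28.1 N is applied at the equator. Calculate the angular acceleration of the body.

α ≈ 77.8 rad/s²

I = (2/3)MR² = (2/3)(9.05)(0.0599)² = 0.02165 kg·m².
τ = F R = (28.1)(0.0599) = 1.683 N·m.
Newton's second law for rotation, τ = Iα, gives α = τ/I = 1.683/0.02165 = 77.75 rad/s².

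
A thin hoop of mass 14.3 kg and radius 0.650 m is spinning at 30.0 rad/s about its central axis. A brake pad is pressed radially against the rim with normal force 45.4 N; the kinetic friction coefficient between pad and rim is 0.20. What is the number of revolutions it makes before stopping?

I = MR² = (14.3)(0.650)² = 6.042 kg·m².
Friction force f = μN = (0.20)(45.4) = 9.080 N at the rim; torque magnitude τ = fR = 5.902 N·m, opposing ω.
|α| = τ/I = 5.902/6.042 = 0.9769 rad/s² (deceleration).
ω² = ω₀² − 2|α|θ with ω = 0 ⇒ θ = ω₀²/(2|α|) = 460.7 rad = 73.32 rev.

≈ 73.3 revolutions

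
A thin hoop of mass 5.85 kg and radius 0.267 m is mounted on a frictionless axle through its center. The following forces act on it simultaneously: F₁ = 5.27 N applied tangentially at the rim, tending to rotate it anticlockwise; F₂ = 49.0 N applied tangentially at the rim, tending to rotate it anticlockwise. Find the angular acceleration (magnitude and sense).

α ≈ 34.7 rad/s², anticlockwise

I = MR² = (5.85)(0.267)² = 0.4170 kg·m².
Taking anticlockwise as positive: τ₁ = +(5.27)(0.267) = +1.407 N·m; τ₂ = +(49.0)(0.267) = +13.08 N·m.
Net torque τ = 14.49 N·m.
α = τ/I = 14.49/0.4170 = 34.75 rad/s².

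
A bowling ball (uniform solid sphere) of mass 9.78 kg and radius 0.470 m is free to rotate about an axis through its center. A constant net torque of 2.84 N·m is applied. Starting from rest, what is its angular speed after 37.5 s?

ω ≈ 123 rad/s

I = (2/5)MR² = (2/5)(9.78)(0.470)² = 0.8642 kg·m².
α = τ/I = 2.84/0.8642 = 3.286 rad/s².
ω = ω₀ + αt = 0 + (3.286)(37.5) = 123.2 rad/s.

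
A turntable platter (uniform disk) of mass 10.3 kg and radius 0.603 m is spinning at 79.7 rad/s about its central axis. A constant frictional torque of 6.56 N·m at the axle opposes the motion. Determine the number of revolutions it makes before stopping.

I = ½MR² = (1/2)(10.3)(0.603)² = 1.873 kg·m².
The net torque has magnitude 6.56 N·m, opposing ω.
|α| = τ/I = 6.560/1.873 = 3.503 rad/s² (deceleration).
ω² = ω₀² − 2|α|θ with ω = 0 ⇒ θ = ω₀²/(2|α|) = 906.6 rad = 144.3 rev.

≈ 144 revolutions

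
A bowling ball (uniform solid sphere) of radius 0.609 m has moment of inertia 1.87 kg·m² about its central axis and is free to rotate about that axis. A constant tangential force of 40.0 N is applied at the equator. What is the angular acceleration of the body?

α ≈ 13.0 rad/s²

τ = F R = (40.0)(0.609) = 24.36 N·m.
Newton's second law for rotation, τ = Iα, gives α = τ/I = 24.36/1.870 = 13.03 rad/s².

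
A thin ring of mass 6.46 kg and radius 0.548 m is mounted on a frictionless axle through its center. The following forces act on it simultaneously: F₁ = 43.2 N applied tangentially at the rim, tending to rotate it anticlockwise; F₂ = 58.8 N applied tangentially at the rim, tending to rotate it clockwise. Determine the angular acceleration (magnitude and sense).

α ≈ 4.41 rad/s², clockwise

I = MR² = (6.46)(0.548)² = 1.940 kg·m².
Taking anticlockwise as positive: τ₁ = +(43.2)(0.548) = +23.67 N·m; τ₂ = −(58.8)(0.548) = −32.22 N·m.
Net torque τ = -8.549 N·m.
α = τ/I = -8.549/1.940 = -4.407 rad/s².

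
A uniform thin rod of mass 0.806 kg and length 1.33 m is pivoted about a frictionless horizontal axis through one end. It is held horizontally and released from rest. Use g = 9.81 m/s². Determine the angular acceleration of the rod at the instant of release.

α ≈ 11.1 rad/s²

About the pivot, I = (1/3)ML² = (1/3)(0.806)(1.33)² = 0.4752 kg·m².
The weight acts at the center, a distance L/2 = 0.6650 m from the pivot; τ = Mg(L/2) = 5.258 N·m.
α = τ/I = 5.258/0.4752 = 11.06 rad/s².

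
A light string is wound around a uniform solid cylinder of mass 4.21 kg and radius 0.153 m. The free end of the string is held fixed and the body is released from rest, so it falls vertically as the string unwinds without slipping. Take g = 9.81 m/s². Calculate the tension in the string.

T ≈ 13.8 N

Translation: Mg − T = Ma. Rotation about the center: TR = Iα with I = ½MR².
With a = αR: T = (I/R²)a = (1/2)M a, so Mg = (1 + 0.5000)Ma.
a = g/(1 + 0.5000) = 9.81/1.500 = 6.540 m/s².
T = 0.5000·M·a = (0.5000)(4.21)(6.540) = 13.77 N.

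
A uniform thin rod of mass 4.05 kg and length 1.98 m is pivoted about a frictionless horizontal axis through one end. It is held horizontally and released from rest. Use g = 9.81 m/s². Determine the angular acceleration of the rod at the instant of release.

About the pivot, I = (1/3)ML² = (1/3)(4.05)(1.98)² = 5.293 kg·m².
The weight acts at the center, a distance L/2 = 0.9900 m from the pivot; τ = Mg(L/2) = 39.33 N·m.
α = τ/I = 39.33/5.293 = 7.432 rad/s².

α ≈ 7.43 rad/s²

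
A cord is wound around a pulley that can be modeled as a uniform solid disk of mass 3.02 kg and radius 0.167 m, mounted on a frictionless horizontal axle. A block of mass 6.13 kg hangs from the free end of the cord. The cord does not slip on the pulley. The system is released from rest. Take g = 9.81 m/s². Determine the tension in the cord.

T ≈ 11.9 N

I = ½MR² = (1/2)(3.02)(0.167)² = 0.04211 kg·m².
Block: mg − T = ma. Pulley: TR = Iα. No-slip: a = αR, so T = (I/R²)a = 1.510·a.
Then mg = (m + 1.510)a, so a = (6.13)(9.81)/(6.13 + 1.510) = 7.871 m/s².
T = 1.510·a = 11.89 N.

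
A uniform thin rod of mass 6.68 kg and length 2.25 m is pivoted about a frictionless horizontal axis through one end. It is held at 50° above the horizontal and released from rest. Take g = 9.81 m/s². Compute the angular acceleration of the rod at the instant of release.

About the pivot, I = (1/3)ML² = (1/3)(6.68)(2.25)² = 11.27 kg·m².
The weight acts at the center, a distance L/2 = 1.125 m from the pivot; τ = Mg(L/2) cos 50° = 47.39 N·m.
α = τ/I = 47.39/11.27 = 4.204 rad/s².

α ≈ 4.20 rad/s²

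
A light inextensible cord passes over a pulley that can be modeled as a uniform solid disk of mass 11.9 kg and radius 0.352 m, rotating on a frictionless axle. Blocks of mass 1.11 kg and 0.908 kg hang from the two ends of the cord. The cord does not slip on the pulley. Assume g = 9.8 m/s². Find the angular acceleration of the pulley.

I = ½MR² = (1/2)(11.9)(0.352)² = 0.7372 kg·m².
Heavier block: m₁g − T₁ = m₁a. Lighter block: T₂ − m₂g = m₂a.
Pulley: (T₁ − T₂)R = Iα = I(a/R), so T₁ − T₂ = (I/R²)a = (1/2)M_p a = 5.950·a.
Adding the three: (m₁ − m₂)g = (m₁ + m₂ + 5.950)a, so a = (1.11 − 0.908)(9.8)/(1.11 + 0.908 + 5.950) = 0.2484 m/s².
α = a/R = 0.2484/0.352 = 0.7058 rad/s².

α ≈ 0.706 rad/s²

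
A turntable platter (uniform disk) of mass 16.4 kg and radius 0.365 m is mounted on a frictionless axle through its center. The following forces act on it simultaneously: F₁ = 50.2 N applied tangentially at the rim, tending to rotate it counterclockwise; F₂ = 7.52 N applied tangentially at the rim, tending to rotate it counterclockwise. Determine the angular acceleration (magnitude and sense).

I = ½MR² = (1/2)(16.4)(0.365)² = 1.092 kg·m².
Taking counterclockwise as positive: τ₁ = +(50.2)(0.365) = +18.32 N·m; τ₂ = +(7.52)(0.365) = +2.745 N·m.
Net torque τ = 21.07 N·m.
α = τ/I = 21.07/1.092 = 19.28 rad/s².

α ≈ 19.3 rad/s², counterclockwise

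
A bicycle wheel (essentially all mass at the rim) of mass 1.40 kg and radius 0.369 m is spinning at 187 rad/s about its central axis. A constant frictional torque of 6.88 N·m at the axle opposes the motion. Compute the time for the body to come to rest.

t ≈ 5.18 s

I = MR² = (1.40)(0.369)² = 0.1906 kg·m².
The net torque has magnitude 6.88 N·m, opposing ω.
|α| = τ/I = 6.880/0.1906 = 36.09 rad/s² (deceleration).
0 = ω₀ − |α|t ⇒ t = ω₀/|α| = 187/36.09 = 5.181 s.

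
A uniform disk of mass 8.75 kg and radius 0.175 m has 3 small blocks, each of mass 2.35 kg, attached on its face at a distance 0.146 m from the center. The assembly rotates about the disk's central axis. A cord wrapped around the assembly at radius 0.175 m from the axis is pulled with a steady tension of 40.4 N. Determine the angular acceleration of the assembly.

I_disk = ½MR² = ½(8.75)(0.175)² = 0.1340 kg·m².
I_blocks = 3·m·r² = 3(2.35)(0.146)² = 0.1503 kg·m².
Total I = 0.2843 kg·m².
τ = F r = (40.4)(0.175) = 7.070 N·m.
α = τ/I = 7.070/0.2843 = 24.87 rad/s².

α ≈ 24.9 rad/s²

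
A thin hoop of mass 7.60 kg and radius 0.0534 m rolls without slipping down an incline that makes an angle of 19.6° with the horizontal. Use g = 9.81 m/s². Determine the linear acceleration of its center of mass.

Translation along the incline: Mg sinθ − f = Ma.
Rotation about the center: fR = Iα with I = MR². No-slip gives a = αR, so f = (I/R²)a = M a.
Substituting: Mg sinθ = (1 + 1.000)Ma, so a = g sinθ/(1 + 1.000) = (9.81) sin 19.6° / 2.000 = 1.645 m/s².

a ≈ 1.65 m/s²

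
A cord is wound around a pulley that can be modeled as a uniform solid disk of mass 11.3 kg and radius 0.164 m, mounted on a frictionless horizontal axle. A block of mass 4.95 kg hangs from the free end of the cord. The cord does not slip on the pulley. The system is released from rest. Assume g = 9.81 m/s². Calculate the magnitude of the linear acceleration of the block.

I = ½MR² = (1/2)(11.3)(0.164)² = 0.1520 kg·m².
Block: mg − T = ma. Pulley: TR = Iα. No-slip: a = αR, so T = (I/R²)a = 5.650·a.
Then mg = (m + 5.650)a, so a = (4.95)(9.81)/(4.95 + 5.650) = 4.581 m/s².

a ≈ 4.58 m/s²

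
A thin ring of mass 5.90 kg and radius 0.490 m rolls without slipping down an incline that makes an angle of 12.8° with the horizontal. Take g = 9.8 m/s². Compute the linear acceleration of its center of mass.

Translation along the incline: Mg sinθ − f = Ma.
Rotation about the center: fR = Iα with I = MR². No-slip gives a = αR, so f = (I/R²)a = M a.
Substituting: Mg sinθ = (1 + 1.000)Ma, so a = g sinθ/(1 + 1.000) = (9.8) sin 12.8° / 2.000 = 1.086 m/s².

a ≈ 1.09 m/s²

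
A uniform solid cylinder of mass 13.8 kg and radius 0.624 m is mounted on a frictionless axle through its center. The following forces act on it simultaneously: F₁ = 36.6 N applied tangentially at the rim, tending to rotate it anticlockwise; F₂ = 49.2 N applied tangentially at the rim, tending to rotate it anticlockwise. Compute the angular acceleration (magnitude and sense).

α ≈ 19.9 rad/s², anticlockwise

I = ½MR² = (1/2)(13.8)(0.624)² = 2.687 kg·m².
Taking anticlockwise as positive: τ₁ = +(36.6)(0.624) = +22.84 N·m; τ₂ = +(49.2)(0.624) = +30.70 N·m.
Net torque τ = 53.54 N·m.
α = τ/I = 53.54/2.687 = 19.93 rad/s².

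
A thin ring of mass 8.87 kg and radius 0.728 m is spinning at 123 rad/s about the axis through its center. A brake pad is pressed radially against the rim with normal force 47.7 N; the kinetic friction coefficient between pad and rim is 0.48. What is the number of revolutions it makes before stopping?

≈ 340 revolutions

I = MR² = (8.87)(0.728)² = 4.701 kg·m².
Friction force f = μN = (0.48)(47.7) = 22.90 N at the rim; torque magnitude τ = fR = 16.67 N·m, opposing ω.
|α| = τ/I = 16.67/4.701 = 3.546 rad/s² (deceleration).
ω² = ω₀² − 2|α|θ with ω = 0 ⇒ θ = ω₀²/(2|α|) = 2133 rad = 339.5 rev.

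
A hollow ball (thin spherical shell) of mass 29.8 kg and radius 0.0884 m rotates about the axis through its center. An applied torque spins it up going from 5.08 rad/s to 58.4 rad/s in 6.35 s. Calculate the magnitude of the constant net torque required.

τ ≈ 1.30 N·m

I = (2/3)MR² = (2/3)(29.8)(0.0884)² = 0.1552 kg·m².
α = Δω/Δt = (58.4 − 5.08)/6.35 = 8.397 rad/s².
τ = Iα = (0.1552)(8.397) = 1.304 N·m.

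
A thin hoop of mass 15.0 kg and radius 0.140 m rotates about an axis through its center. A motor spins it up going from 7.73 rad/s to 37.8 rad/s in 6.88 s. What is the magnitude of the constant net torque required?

I = MR² = (15.0)(0.140)² = 0.2940 kg·m².
α = Δω/Δt = (37.8 − 7.73)/6.88 = 4.371 rad/s².
τ = Iα = (0.2940)(4.371) = 1.285 N·m.

τ ≈ 1.28 N·m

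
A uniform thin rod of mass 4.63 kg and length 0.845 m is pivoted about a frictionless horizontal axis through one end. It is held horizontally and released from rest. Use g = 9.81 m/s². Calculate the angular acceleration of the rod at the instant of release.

About the pivot, I = (1/3)ML² = (1/3)(4.63)(0.845)² = 1.102 kg·m².
The weight acts at the center, a distance L/2 = 0.4225 m from the pivot; τ = Mg(L/2) = 19.19 N·m.
α = τ/I = 19.19/1.102 = 17.41 rad/s².

α ≈ 17.4 rad/s²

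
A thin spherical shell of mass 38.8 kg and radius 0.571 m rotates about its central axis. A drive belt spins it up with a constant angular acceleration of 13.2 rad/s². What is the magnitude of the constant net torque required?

I = (2/3)MR² = (2/3)(38.8)(0.571)² = 8.434 kg·m².
τ = Iα = (8.434)(13.20) = 111.3 N·m.

τ ≈ 111 N·m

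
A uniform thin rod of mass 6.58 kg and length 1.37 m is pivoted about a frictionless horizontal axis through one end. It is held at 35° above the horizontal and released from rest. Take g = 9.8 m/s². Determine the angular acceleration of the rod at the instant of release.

About the pivot, I = (1/3)ML² = (1/3)(6.58)(1.37)² = 4.117 kg·m².
The weight acts at the center, a distance L/2 = 0.6850 m from the pivot; τ = Mg(L/2) cos 35° = 36.18 N·m.
α = τ/I = 36.18/4.117 = 8.789 rad/s².
(Equivalently α = (3g/(2L)) cos 35° = 8.789 rad/s².)

α ≈ 8.79 rad/s²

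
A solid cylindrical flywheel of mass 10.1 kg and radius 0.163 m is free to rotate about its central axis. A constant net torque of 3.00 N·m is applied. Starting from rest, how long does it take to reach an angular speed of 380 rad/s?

I = ½MR² = (1/2)(10.1)(0.163)² = 0.1342 kg·m².
α = τ/I = 3.00/0.1342 = 22.36 rad/s².
ω = αt ⇒ t = ω/α = 380/22.36 = 17.00 s.

t ≈ 17.0 s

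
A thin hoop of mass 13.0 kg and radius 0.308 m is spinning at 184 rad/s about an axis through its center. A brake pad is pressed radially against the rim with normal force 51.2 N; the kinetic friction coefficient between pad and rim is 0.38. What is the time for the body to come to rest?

t ≈ 37.9 s

I = MR² = (13.0)(0.308)² = 1.233 kg·m².
Friction force f = μN = (0.38)(51.2) = 19.46 N at the rim; torque magnitude τ = fR = 5.992 N·m, opposing ω.
|α| = τ/I = 5.992/1.233 = 4.859 rad/s² (deceleration).
0 = ω₀ − |α|t ⇒ t = ω₀/|α| = 184/4.859 = 37.87 s.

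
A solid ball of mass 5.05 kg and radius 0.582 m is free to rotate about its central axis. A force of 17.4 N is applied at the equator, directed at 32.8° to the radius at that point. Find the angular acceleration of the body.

I = (2/5)MR² = (2/5)(5.05)(0.582)² = 0.6842 kg·m².
Only the tangential component produces torque: τ = F R sinθ = (17.4)(0.582) sin 32.8° = 5.486 N·m.
Newton's second law for rotation, τ = Iα, gives α = τ/I = 5.486/0.6842 = 8.018 rad/s².

α ≈ 8.02 rad/s²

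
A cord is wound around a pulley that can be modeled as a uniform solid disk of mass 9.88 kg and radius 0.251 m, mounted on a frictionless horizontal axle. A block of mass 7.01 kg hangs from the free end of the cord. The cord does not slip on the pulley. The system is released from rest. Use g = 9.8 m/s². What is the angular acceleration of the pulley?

I = ½MR² = (1/2)(9.88)(0.251)² = 0.3112 kg·m².
Block: mg − T = ma. Pulley: TR = Iα. No-slip: a = αR, so T = (I/R²)a = 4.940·a.
Then mg = (m + 4.940)a, so a = (7.01)(9.8)/(7.01 + 4.940) = 5.749 m/s².
α = a/R = 5.749/0.251 = 22.90 rad/s².

α ≈ 22.9 rad/s²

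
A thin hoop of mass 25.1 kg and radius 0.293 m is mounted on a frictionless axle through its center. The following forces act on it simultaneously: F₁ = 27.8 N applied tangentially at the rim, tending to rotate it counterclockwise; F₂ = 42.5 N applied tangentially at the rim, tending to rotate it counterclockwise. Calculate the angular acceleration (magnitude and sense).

α ≈ 9.56 rad/s², counterclockwise

I = MR² = (25.1)(0.293)² = 2.155 kg·m².
Taking counterclockwise as positive: τ₁ = +(27.8)(0.293) = +8.145 N·m; τ₂ = +(42.5)(0.293) = +12.45 N·m.
Net torque τ = 20.60 N·m.
α = τ/I = 20.60/2.155 = 9.559 rad/s².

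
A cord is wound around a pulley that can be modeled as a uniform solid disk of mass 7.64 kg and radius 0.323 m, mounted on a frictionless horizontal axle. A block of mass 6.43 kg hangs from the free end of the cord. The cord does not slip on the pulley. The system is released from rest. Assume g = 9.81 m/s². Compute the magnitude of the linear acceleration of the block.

a ≈ 6.15 m/s²

I = ½MR² = (1/2)(7.64)(0.323)² = 0.3985 kg·m².
Block: mg − T = ma. Pulley: TR = Iα. No-slip: a = αR, so T = (I/R²)a = 3.820·a.
Then mg = (m + 3.820)a, so a = (6.43)(9.81)/(6.43 + 3.820) = 6.154 m/s².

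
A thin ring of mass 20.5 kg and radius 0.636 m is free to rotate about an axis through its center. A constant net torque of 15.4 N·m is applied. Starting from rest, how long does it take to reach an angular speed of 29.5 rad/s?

I = MR² = (20.5)(0.636)² = 8.292 kg·m².
α = τ/I = 15.4/8.292 = 1.857 rad/s².
ω = αt ⇒ t = ω/α = 29.5/1.857 = 15.88 s.

t ≈ 15.9 s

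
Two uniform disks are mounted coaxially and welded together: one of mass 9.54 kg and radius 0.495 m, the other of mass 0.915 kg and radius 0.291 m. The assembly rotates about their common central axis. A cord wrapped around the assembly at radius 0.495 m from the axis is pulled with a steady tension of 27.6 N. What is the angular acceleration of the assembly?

I = ½M₁R₁² + ½M₂R₂² = ½(9.54)(0.495)² + ½(0.915)(0.291)² = 1.208 kg·m².
τ = F r = (27.6)(0.495) = 13.66 N·m.
α = τ/I = 13.66/1.208 = 11.31 rad/s².

α ≈ 11.3 rad/s²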